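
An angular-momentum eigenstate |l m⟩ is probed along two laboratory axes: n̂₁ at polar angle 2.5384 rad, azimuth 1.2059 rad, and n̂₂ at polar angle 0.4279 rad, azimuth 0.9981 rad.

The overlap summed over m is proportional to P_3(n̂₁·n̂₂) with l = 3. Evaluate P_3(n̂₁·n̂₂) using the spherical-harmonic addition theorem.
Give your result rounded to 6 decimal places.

0.429032

Expand P_3 via completeness: Σ_{m} conj(Y_{3,m}) at Ω₁ times Y_{3,m} at Ω₂ —
  m=-3: Y*=-0.067693-0.034908i  Y=-0.029489-0.004375i  product +0.001843+0.001326i
  m=-2: Y*=+0.201859-0.180572i  Y=-0.066076-0.145842i  product -0.039673-0.017508i
  m=-1: Y*=+0.156425+0.409486i  Y=+0.228122-0.353799i  product +0.180560+0.038070i
  m=+0: Y*=-0.120162-0.000000i  Y=+0.386738+0.000000i  product -0.046471-0.000000i
  m=+1: Y*=-0.156425+0.409486i  Y=-0.228122-0.353799i  product +0.180560-0.038070i
  m=+2: Y*=+0.201859+0.180572i  Y=-0.066076+0.145842i  product -0.039673+0.017508i
  m=+3: Y*=+0.067693-0.034908i  Y=+0.029489-0.004375i  product +0.001843-0.001326i
Σ over m = +0.238989+0.000000i; ×(4π/7) → +0.429032+0.000000i. Real part: 0.429032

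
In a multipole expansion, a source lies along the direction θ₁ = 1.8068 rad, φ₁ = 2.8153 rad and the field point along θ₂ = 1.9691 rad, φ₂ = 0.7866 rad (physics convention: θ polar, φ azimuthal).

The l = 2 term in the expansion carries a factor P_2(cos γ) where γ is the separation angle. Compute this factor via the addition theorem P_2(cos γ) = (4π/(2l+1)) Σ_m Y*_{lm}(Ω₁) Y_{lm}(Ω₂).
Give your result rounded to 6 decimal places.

Term-by-term m-sum for l=2 (normalisation 4π/5 = 2.513274):
  [-2]  conj(Y_{2,-2})(Ω₁) = 0.29012 - 0.22174j ; Y_{2,-2}(Ω₂) = -0.00079 - 0.32817j ; Δ = -0.07300 - 0.09503j
  [-1]  conj(Y_{2,-1})(Ω₁) = 0.16636 - 0.05630j ; Y_{2,-1}(Ω₂) = -0.19505 + 0.19552j ; Δ = -0.02144 + 0.04351j
  [+0]  conj(Y_{2,0})(Ω₁) = -0.26366 + 0.00000j ; Y_{2,0}(Ω₂) = -0.17306 + 0.00000j ; Δ = 0.04563 + 0.00000j
  [+1]  conj(Y_{2,1})(Ω₁) = -0.16636 - 0.05630j ; Y_{2,1}(Ω₂) = 0.19505 + 0.19552j ; Δ = -0.02144 - 0.04351j
  [+2]  conj(Y_{2,2})(Ω₁) = 0.29012 + 0.22174j ; Y_{2,2}(Ω₂) = -0.00079 + 0.32817j ; Δ = -0.07300 + 0.09503j
Accumulated sum -0.14325 + 0.00000j; after 4π/(2l+1) scaling, -0.36002 + 0.00000j ⇒ P_2 = -0.360022

-0.360022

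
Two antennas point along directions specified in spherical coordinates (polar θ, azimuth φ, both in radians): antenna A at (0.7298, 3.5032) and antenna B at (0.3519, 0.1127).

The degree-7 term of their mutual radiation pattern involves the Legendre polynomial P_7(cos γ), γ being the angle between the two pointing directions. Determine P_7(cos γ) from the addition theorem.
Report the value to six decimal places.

Addition theorem: P_7(cos γ) = (4π/15) Σ_m Y*_{lm}(Ω₁) Y_{lm}(Ω₂), m = −7…7:
  [-7]  conj(Y_{7,-7})(Ω₁) = +0.023996-0.016783i ; Y_{7,-7}(Ω₂) = +0.000204-0.000205i ; Δ = +0.000001-0.000008i
  [-6]  conj(Y_{7,-6})(Ω₁) = -0.069041+0.101167i ; Y_{7,-6}(Ω₂) = +0.002297-0.001843i ; Δ = +0.000028+0.000360i
  [-5]  conj(Y_{7,-5})(Ω₁) = +0.070679-0.292310i ; Y_{7,-5}(Ω₂) = +0.015779-0.009970i ; Δ = -0.001799-0.005317i
  [-4]  conj(Y_{7,-4})(Ω₁) = +0.056592+0.452689i ; Y_{7,-4}(Ω₂) = +0.074004-0.035821i ; Δ = +0.020404+0.031473i
  [-3]  conj(Y_{7,-3})(Ω₁) = -0.160226-0.303327i ; Y_{7,-3}(Ω₂) = +0.238834-0.083974i ; Δ = -0.063739-0.058990i
  [-2]  conj(Y_{7,-2})(Ω₁) = -0.076897-0.067882i ; Y_{7,-2}(Ω₂) = +0.495072-0.113518i ; Δ = -0.045775-0.024877i
  [-1]  conj(Y_{7,-1})(Ω₁) = +0.367126+0.138861i ; Y_{7,-1}(Ω₂) = +0.506125-0.057283i ; Δ = +0.193766+0.049251i
  [+0]  conj(Y_{7,0})(Ω₁) = -0.016543-0.000000i ; Y_{7,0}(Ω₂) = -0.128023+0.000000i ; Δ = +0.002118+0.000000i
  [+1]  conj(Y_{7,1})(Ω₁) = -0.367126+0.138861i ; Y_{7,1}(Ω₂) = -0.506125-0.057283i ; Δ = +0.193766-0.049251i
  [+2]  conj(Y_{7,2})(Ω₁) = -0.076897+0.067882i ; Y_{7,2}(Ω₂) = +0.495072+0.113518i ; Δ = -0.045775+0.024877i
  [+3]  conj(Y_{7,3})(Ω₁) = +0.160226-0.303327i ; Y_{7,3}(Ω₂) = -0.238834-0.083974i ; Δ = -0.063739+0.058990i
  [+4]  conj(Y_{7,4})(Ω₁) = +0.056592-0.452689i ; Y_{7,4}(Ω₂) = +0.074004+0.035821i ; Δ = +0.020404-0.031473i
  [+5]  conj(Y_{7,5})(Ω₁) = -0.070679-0.292310i ; Y_{7,5}(Ω₂) = -0.015779-0.009970i ; Δ = -0.001799+0.005317i
  [+6]  conj(Y_{7,6})(Ω₁) = -0.069041-0.101167i ; Y_{7,6}(Ω₂) = +0.002297+0.001843i ; Δ = +0.000028-0.000360i
  [+7]  conj(Y_{7,7})(Ω₁) = -0.023996-0.016783i ; Y_{7,7}(Ω₂) = -0.000204-0.000205i ; Δ = +0.000001+0.000008i
Total Σ_m = +0.207889-0.000000i. Multiply by 0.837758: +0.174161-0.000000i. P_7(cos γ) = 0.174161

0.174161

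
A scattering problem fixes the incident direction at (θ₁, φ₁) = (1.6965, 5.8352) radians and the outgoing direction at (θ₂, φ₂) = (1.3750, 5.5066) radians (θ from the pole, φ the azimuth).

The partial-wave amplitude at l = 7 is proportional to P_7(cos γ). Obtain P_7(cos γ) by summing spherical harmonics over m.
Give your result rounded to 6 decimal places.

Addition theorem: P_7(cos γ) = (4π/15) Σ_m Y*_{lm}(Ω₁) Y_{lm}(Ω₂), m = −7…7:
  [-7]  conj(Y_{7,-7})(Ω₁) = (-0.473059, -0.002694) ; Y_{7,-7}(Ω₂) = (0.289284, -0.327374) ; Δ = (-0.137730, 0.154088)
  [-6]  conj(Y_{7,-6})(Ω₁) = (0.201054, 0.098034) ; Y_{7,-6}(Ω₂) = (-0.017135, -0.323755) ; Δ = (0.028294, -0.066772)
  [-5]  conj(Y_{7,-5})(Ω₁) = (0.174066, 0.220102) ; Y_{7,-5}(Ω₂) = (0.124832, 0.114289) ; Δ = (-0.003426, 0.047370)
  [-4]  conj(Y_{7,-4})(Ω₁) = (-0.054660, -0.243126) ; Y_{7,-4}(Ω₂) = (0.331265, -0.011682) ; Δ = (-0.020947, -0.079901)
  [-3]  conj(Y_{7,-3})(Ω₁) = (0.048544, -0.210316) ; Y_{7,-3}(Ω₂) = (-0.050788, 0.053547) ; Δ = (0.008796, 0.013281)
  [-2]  conj(Y_{7,-2})(Ω₁) = (-0.160507, 0.200599) ; Y_{7,-2}(Ω₂) = (0.005699, 0.323318) ; Δ = (-0.065772, -0.050752)
  [-1]  conj(Y_{7,-1})(Ω₁) = (-0.171274, 0.082309) ; Y_{7,-1}(Ω₂) = (-0.025754, -0.025304) ; Δ = (0.006494, 0.002214)
  [+0]  conj(Y_{7,0})(Ω₁) = (0.258698, -0.000000) ; Y_{7,0}(Ω₂) = (-0.319455, 0.000000) ; Δ = (-0.082643, 0.000000)
  [+1]  conj(Y_{7,1})(Ω₁) = (0.171274, 0.082309) ; Y_{7,1}(Ω₂) = (0.025754, -0.025304) ; Δ = (0.006494, -0.002214)
  [+2]  conj(Y_{7,2})(Ω₁) = (-0.160507, -0.200599) ; Y_{7,2}(Ω₂) = (0.005699, -0.323318) ; Δ = (-0.065772, 0.050752)
  [+3]  conj(Y_{7,3})(Ω₁) = (-0.048544, -0.210316) ; Y_{7,3}(Ω₂) = (0.050788, 0.053547) ; Δ = (0.008796, -0.013281)
  [+4]  conj(Y_{7,4})(Ω₁) = (-0.054660, 0.243126) ; Y_{7,4}(Ω₂) = (0.331265, 0.011682) ; Δ = (-0.020947, 0.079901)
  [+5]  conj(Y_{7,5})(Ω₁) = (-0.174066, 0.220102) ; Y_{7,5}(Ω₂) = (-0.124832, 0.114289) ; Δ = (-0.003426, -0.047370)
  [+6]  conj(Y_{7,6})(Ω₁) = (0.201054, -0.098034) ; Y_{7,6}(Ω₂) = (-0.017135, 0.323755) ; Δ = (0.028294, 0.066772)
  [+7]  conj(Y_{7,7})(Ω₁) = (0.473059, -0.002694) ; Y_{7,7}(Ω₂) = (-0.289284, -0.327374) ; Δ = (-0.137730, -0.154088)
Accumulated sum (-0.451226, 0.000000); after 4π/(2l+1) scaling, (-0.378019, 0.000000) ⇒ P_7 = -0.378019

-0.378019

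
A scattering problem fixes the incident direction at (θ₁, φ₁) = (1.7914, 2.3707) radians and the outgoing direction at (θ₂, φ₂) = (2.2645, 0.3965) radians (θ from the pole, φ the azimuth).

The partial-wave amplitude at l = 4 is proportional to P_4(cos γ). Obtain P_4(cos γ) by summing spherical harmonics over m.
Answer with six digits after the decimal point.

Term-by-term m-sum for l=4 (normalisation 4π/9 = 1.396263):
  m=-4: Y*=-0.40049 - 0.02326j  Y=-0.00235 - 0.15465j  product -0.00266 + 0.06199j
  m=-3: Y*=-0.17193 - 0.18758j  Y=-0.13537 + 0.33765j  product 0.08661 - 0.03266j
  m=-2: Y*=-0.00614 + 0.21166j  Y=0.25836 - 0.26232j  product 0.05394 + 0.05630j
  m=-1: Y*=-0.19308 + 0.18756j  Y=0.02966 - 0.01242j  product -0.00340 + 0.00796j
  m=+0: Y*=0.17389 + 0.00000j  Y=-0.36125 + 0.00000j  product -0.06282 + 0.00000j
  m=+1: Y*=0.19308 + 0.18756j  Y=-0.02966 - 0.01242j  product -0.00340 - 0.00796j
  m=+2: Y*=-0.00614 - 0.21166j  Y=0.25836 + 0.26232j  product 0.05394 - 0.05630j
  m=+3: Y*=0.17193 - 0.18758j  Y=0.13537 + 0.33765j  product 0.08661 + 0.03266j
  m=+4: Y*=-0.40049 + 0.02326j  Y=-0.00235 + 0.15465j  product -0.00266 - 0.06199j
Total Σ_m = 0.20617 + 0.00000j. Multiply by 1.396263: 0.28787 + 0.00000j. P_4(cos γ) = 0.287869

0.287869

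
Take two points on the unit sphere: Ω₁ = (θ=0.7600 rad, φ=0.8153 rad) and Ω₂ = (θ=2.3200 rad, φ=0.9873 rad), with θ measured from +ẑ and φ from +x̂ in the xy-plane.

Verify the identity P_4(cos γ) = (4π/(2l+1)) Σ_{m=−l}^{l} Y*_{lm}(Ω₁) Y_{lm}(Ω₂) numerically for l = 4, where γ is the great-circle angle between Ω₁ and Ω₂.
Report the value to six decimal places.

Term-by-term m-sum for l=4 (normalisation 4π/9 = 1.396263):
  m=-4: -0.09897 - 0.01189j × -0.08793 + 0.09193j = 0.00980 - 0.00805j  (running Σ = 0.00980 - 0.00805j)
  m=-3: -0.22771 + 0.19013j × 0.32928 + 0.05981j = -0.08635 + 0.04898j  (running Σ = -0.07656 + 0.04093j)
  m=-2: -0.02541 + 0.42438j × -0.15834 - 0.37058j = 0.16129 - 0.05778j  (running Σ = 0.08473 - 0.01685j)
  m=-1: 0.10977 + 0.11654j × -0.03209 + 0.04860j = -0.00919 + 0.00160j  (running Σ = 0.07555 - 0.01525j)
  m=0: -0.32799 + 0.00000j × -0.35809 + 0.00000j = 0.11745 + 0.00000j  (running Σ = 0.19300 - 0.01525j)
  m=1: -0.10977 + 0.11654j × 0.03209 + 0.04860j = -0.00919 - 0.00160j  (running Σ = 0.18381 - 0.01685j)
  m=2: -0.02541 - 0.42438j × -0.15834 + 0.37058j = 0.16129 + 0.05778j  (running Σ = 0.34510 + 0.04093j)
  m=3: 0.22771 + 0.19013j × -0.32928 + 0.05981j = -0.08635 - 0.04898j  (running Σ = 0.25875 - 0.00805j)
  m=4: -0.09897 + 0.01189j × -0.08793 - 0.09193j = 0.00980 + 0.00805j  (running Σ = 0.26854 + 0.00000j)
Total Σ_m = 0.26854 + 0.00000j. Multiply by 1.396263: 0.37496 + 0.00000j. P_4(cos γ) = 0.374958

0.374958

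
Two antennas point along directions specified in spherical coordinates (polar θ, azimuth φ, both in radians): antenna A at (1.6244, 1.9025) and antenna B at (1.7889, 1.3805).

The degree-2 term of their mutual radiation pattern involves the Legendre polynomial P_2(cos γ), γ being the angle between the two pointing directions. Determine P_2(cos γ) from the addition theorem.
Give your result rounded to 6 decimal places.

Term-by-term m-sum for l=2 (normalisation 4π/5 = 2.513274):
  term(m=-2) = +0.071299+0.122587i   from Y*(Ω₁)=-0.303471-0.237187i, Y(Ω₂)=-0.341843-0.136771i
  term(m=-1) = +0.005847+0.003363i   from Y*(Ω₁)=+0.013460-0.039079i, Y(Ω₂)=-0.030870+0.160257i
  term(m=+0) = +0.084764+0.000000i   from Y*(Ω₁)=-0.312675-0.000000i, Y(Ω₂)=-0.271092+0.000000i
  term(m=+1) = +0.005847-0.003363i   from Y*(Ω₁)=-0.013460-0.039079i, Y(Ω₂)=+0.030870+0.160257i
  term(m=+2) = +0.071299-0.122587i   from Y*(Ω₁)=-0.303471+0.237187i, Y(Ω₂)=-0.341843+0.136771i
Σ over m = +0.239056+0.000000i; ×(4π/5) → +0.600814+0.000000i. Real part: 0.600814

0.600814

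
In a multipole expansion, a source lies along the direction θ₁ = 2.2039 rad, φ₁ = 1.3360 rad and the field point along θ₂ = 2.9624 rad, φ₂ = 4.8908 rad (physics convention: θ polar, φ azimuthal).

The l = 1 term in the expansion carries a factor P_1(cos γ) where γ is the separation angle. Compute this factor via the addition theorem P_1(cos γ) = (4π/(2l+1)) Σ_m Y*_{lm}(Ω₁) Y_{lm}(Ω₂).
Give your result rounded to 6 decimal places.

0.450577

Addition theorem: P_1(cos γ) = (4π/3) Σ_m Y*_{lm}(Ω₁) Y_{lm}(Ω₂), m = −1…1:
  term(m=-1) = (-0.015708, 0.006887)   from Y*(Ω₁)=(0.064800, 0.270893), Y(Ω₂)=(0.010928, 0.060602)
  term(m=+0) = (0.138984, 0.000000)   from Y*(Ω₁)=(-0.289082, -0.000000), Y(Ω₂)=(-0.480779, 0.000000)
  term(m=+1) = (-0.015708, -0.006887)   from Y*(Ω₁)=(-0.064800, 0.270893), Y(Ω₂)=(-0.010928, 0.060602)
Σ over m = (0.107567, 0.000000); ×(4π/3) → (0.450577, 0.000000). Real part: 0.450577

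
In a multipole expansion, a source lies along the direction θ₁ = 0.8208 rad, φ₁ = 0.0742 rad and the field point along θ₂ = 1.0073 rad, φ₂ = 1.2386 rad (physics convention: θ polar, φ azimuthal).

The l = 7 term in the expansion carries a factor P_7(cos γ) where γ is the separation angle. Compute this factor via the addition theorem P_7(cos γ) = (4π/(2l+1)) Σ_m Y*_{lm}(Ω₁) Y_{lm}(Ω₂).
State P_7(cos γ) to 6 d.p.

Term-by-term m-sum for l=7 (normalisation 4π/15 = 0.837758):
  m=-7: 0.04874 + 0.02787j × -0.11243 - 0.10570j = -0.00253 - 0.00829j  (running Σ = -0.00253 - 0.00829j)
  m=-6: 0.17662 + 0.08428j × 0.14955 - 0.33276j = 0.05446 - 0.04617j  (running Σ = 0.05192 - 0.05445j)
  m=-5: 0.36146 + 0.14061j × 0.42749 + 0.03866j = 0.14909 + 0.07408j  (running Σ = 0.20101 + 0.01963j)
  m=-4: 0.41683 + 0.12748j × 0.03402 + 0.13783j = -0.00339 + 0.06179j  (running Σ = 0.19762 + 0.08142j)
  m=-3: 0.13548 + 0.03067j × 0.23516 - 0.15213j = 0.03652 - 0.01340j  (running Σ = 0.23414 + 0.06802j)
  m=-2: -0.29580 - 0.04422j × 0.22306 + 0.17470j = -0.05826 - 0.06154j  (running Σ = 0.17589 + 0.00648j)
  m=-1: -0.28455 - 0.02115j × 0.05611 - 0.16265j = -0.01941 + 0.04510j  (running Σ = 0.15648 + 0.05157j)
  m=0: 0.22266 + 0.00000j × 0.30728 + 0.00000j = 0.06842 + 0.00000j  (running Σ = 0.22490 + 0.05157j)
  m=1: 0.28455 - 0.02115j × -0.05611 - 0.16265j = -0.01941 - 0.04510j  (running Σ = 0.20549 + 0.00648j)
  m=2: -0.29580 + 0.04422j × 0.22306 - 0.17470j = -0.05826 + 0.06154j  (running Σ = 0.14724 + 0.06802j)
  m=3: -0.13548 + 0.03067j × -0.23516 - 0.15213j = 0.03652 + 0.01340j  (running Σ = 0.18376 + 0.08142j)
  m=4: 0.41683 - 0.12748j × 0.03402 - 0.13783j = -0.00339 - 0.06179j  (running Σ = 0.18037 + 0.01963j)
  m=5: -0.36146 + 0.14061j × -0.42749 + 0.03866j = 0.14909 - 0.07408j  (running Σ = 0.32946 - 0.05445j)
  m=6: 0.17662 - 0.08428j × 0.14955 + 0.33276j = 0.05446 + 0.04617j  (running Σ = 0.38391 - 0.00829j)
  m=7: -0.04874 + 0.02787j × 0.11243 - 0.10570j = -0.00253 + 0.00829j  (running Σ = 0.38138 + 0.00000j)
Total Σ_m = 0.38138 + 0.00000j. Multiply by 0.837758: 0.31950 + 0.00000j. P_7(cos γ) = 0.319504

0.319504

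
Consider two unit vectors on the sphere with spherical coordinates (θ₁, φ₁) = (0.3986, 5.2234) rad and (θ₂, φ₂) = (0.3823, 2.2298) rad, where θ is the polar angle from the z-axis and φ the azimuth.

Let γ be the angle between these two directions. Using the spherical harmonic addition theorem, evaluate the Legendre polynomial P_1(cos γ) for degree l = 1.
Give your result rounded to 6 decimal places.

0.711863

Expand P_1 via completeness: Σ_{m} conj(Y_{1,m}) at Ω₁ times Y_{1,m} at Ω₂ —
  m=-1: Y*=(0.065581, -0.116965)  Y=(-0.078922, -0.101900)  product (-0.017095, 0.002548)
  m=+0: Y*=(0.450299, -0.000000)  Y=(0.453330, 0.000000)  product (0.204134, 0.000000)
  m=+1: Y*=(-0.065581, -0.116965)  Y=(0.078922, -0.101900)  product (-0.017095, -0.002548)
Σ over m = (0.169945, 0.000000); ×(4π/3) → (0.711863, 0.000000). Real part: 0.711863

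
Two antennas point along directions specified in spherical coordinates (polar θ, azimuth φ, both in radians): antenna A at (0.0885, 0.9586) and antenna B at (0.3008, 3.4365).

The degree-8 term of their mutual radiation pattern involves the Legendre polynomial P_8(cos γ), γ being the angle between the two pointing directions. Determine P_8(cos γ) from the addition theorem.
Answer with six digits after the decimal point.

Addition theorem: P_8(cos γ) = (4π/17) Σ_m Y*_{lm}(Ω₁) Y_{lm}(Ω₂), m = −8…8:
  m=-8: (0.000000, 0.000000) × (-0.000022, -0.000022) = (0.000000, -0.000000)  (running Σ = (0.000000, -0.000000))
  m=-7: (0.000000, 0.000000) × (0.000187, 0.000348) = (0.000000, 0.000000)  (running Σ = (0.000000, 0.000000))
  m=-6: (0.000002, -0.000001) × (-0.000637, -0.003166) = (-0.000000, -0.000000)  (running Σ = (-0.000000, -0.000000))
  m=-5: (0.000004, -0.000052) × (-0.001821, 0.018856) = (0.000001, 0.000000)  (running Σ = (0.000001, 0.000000))
  m=-4: (-0.000623, -0.000517) × (0.031181, -0.075605) = (-0.000058, 0.000031)  (running Σ = (-0.000058, 0.000031))
  m=-3: (-0.009040, 0.002461) × (-0.161317, 0.197027) = (0.000973, -0.002178)  (running Σ = (0.000916, -0.002147))
  m=-2: (-0.026214, 0.072623) × (0.439017, -0.293829) = (0.009830, 0.039585)  (running Σ = (0.010746, 0.037438))
  m=-1: (0.233839, 0.333012) × (-0.542424, 0.164769) = (-0.181710, -0.142104)  (running Σ = (-0.170964, -0.104666))
  m=0: (1.004770, -0.000000) × (-0.090150, 0.000000) = (-0.090580, 0.000000)  (running Σ = (-0.261544, -0.104666))
  m=1: (-0.233839, 0.333012) × (0.542424, 0.164769) = (-0.181710, 0.142104)  (running Σ = (-0.443254, 0.037438))
  m=2: (-0.026214, -0.072623) × (0.439017, 0.293829) = (0.009830, -0.039585)  (running Σ = (-0.433423, -0.002147))
  m=3: (0.009040, 0.002461) × (0.161317, 0.197027) = (0.000973, 0.002178)  (running Σ = (-0.432450, 0.000031))
  m=4: (-0.000623, 0.000517) × (0.031181, 0.075605) = (-0.000058, -0.000031)  (running Σ = (-0.432508, 0.000000))
  m=5: (-0.000004, -0.000052) × (0.001821, 0.018856) = (0.000001, -0.000000)  (running Σ = (-0.432507, -0.000000))
  m=6: (0.000002, 0.000001) × (-0.000637, 0.003166) = (-0.000000, 0.000000)  (running Σ = (-0.432507, 0.000000))
  m=7: (-0.000000, 0.000000) × (-0.000187, 0.000348) = (0.000000, -0.000000)  (running Σ = (-0.432507, -0.000000))
  m=8: (0.000000, -0.000000) × (-0.000022, 0.000022) = (0.000000, 0.000000)  (running Σ = (-0.432507, 0.000000))
Total Σ_m = (-0.432507, 0.000000). Multiply by 0.739198: (-0.319709, 0.000000). P_8(cos γ) = -0.319709

-0.319709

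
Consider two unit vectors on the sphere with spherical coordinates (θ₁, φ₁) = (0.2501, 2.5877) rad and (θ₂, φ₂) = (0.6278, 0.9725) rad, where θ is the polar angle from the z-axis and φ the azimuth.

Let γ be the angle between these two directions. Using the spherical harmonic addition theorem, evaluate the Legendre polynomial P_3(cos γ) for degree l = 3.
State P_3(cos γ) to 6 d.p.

Expand P_3 via completeness: Σ_{m} conj(Y_{3,m}) at Ω₁ times Y_{3,m} at Ω₂ —
  term(m=-3) = (0.000071, -0.000530)   from Y*(Ω₁)=(0.000574, 0.006299), Y(Ω₂)=(-0.082432, -0.018788)
  term(m=-2) = (-0.017240, -0.001535)   from Y*(Ω₁)=(0.027092, -0.054269), Y(Ω₂)=(-0.104306, -0.265607)
  term(m=-1) = (-0.005664, 0.127466)   from Y*(Ω₁)=(-0.251276, 0.155408), Y(Ω₂)=(0.243235, -0.356839)
  term(m=+0) = (0.050864, 0.000000)   from Y*(Ω₁)=(0.612390, -0.000000), Y(Ω₂)=(0.083058, 0.000000)
  term(m=+1) = (-0.005664, -0.127466)   from Y*(Ω₁)=(0.251276, 0.155408), Y(Ω₂)=(-0.243235, -0.356839)
  term(m=+2) = (-0.017240, 0.001535)   from Y*(Ω₁)=(0.027092, 0.054269), Y(Ω₂)=(-0.104306, 0.265607)
  term(m=+3) = (0.000071, 0.000530)   from Y*(Ω₁)=(-0.000574, 0.006299), Y(Ω₂)=(0.082432, -0.018788)
Total Σ_m = (0.005198, 0.000000). Multiply by 1.795196: (0.009332, 0.000000). P_3(cos γ) = 0.009332

0.009332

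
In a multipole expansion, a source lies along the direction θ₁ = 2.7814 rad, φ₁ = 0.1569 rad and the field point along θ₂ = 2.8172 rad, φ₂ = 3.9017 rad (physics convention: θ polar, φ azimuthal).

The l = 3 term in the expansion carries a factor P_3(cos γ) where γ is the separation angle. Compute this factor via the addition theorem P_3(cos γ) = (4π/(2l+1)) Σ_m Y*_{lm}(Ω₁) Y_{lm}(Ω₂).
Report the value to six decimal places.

0.062053

Summing Y*_{l m}(θ₁,φ₁)·Y_{l m}(θ₂,φ₂) over m ∈ [−3, 3]; prefactor 4π/(2·3+1) = 1.795196:
  [-3]  conj(Y_{3,-3})(Ω₁) = +0.016281+0.008284i ; Y_{3,-3}(Ω₂) = +0.008801+0.010250i ; Δ = +0.000058+0.000240i
  [-2]  conj(Y_{3,-2})(Ω₁) = -0.113007-0.036673i ; Y_{3,-2}(Ω₂) = -0.004976+0.098283i ; Δ = +0.004167-0.010924i
  [-1]  conj(Y_{3,-1})(Ω₁) = +0.380148+0.060140i ; Y_{3,-1}(Ω₂) = -0.260704+0.247840i ; Δ = -0.114011+0.078537i
  [+0]  conj(Y_{3,0})(Ω₁) = -0.481545-0.000000i ; Y_{3,0}(Ω₂) = -0.527756+0.000000i ; Δ = +0.254138+0.000000i
  [+1]  conj(Y_{3,1})(Ω₁) = -0.380148+0.060140i ; Y_{3,1}(Ω₂) = +0.260704+0.247840i ; Δ = -0.114011-0.078537i
  [+2]  conj(Y_{3,2})(Ω₁) = -0.113007+0.036673i ; Y_{3,2}(Ω₂) = -0.004976-0.098283i ; Δ = +0.004167+0.010924i
  [+3]  conj(Y_{3,3})(Ω₁) = -0.016281+0.008284i ; Y_{3,3}(Ω₂) = -0.008801+0.010250i ; Δ = +0.000058-0.000240i
Accumulated sum +0.034566-0.000000i; after 4π/(2l+1) scaling, +0.062053-0.000000i ⇒ P_3 = 0.062053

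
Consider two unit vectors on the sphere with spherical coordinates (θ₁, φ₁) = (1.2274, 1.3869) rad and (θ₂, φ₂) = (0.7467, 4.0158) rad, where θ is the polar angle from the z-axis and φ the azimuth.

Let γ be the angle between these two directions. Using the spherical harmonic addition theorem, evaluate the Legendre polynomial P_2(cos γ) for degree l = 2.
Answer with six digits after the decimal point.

Summing Y*_{l m}(θ₁,φ₁)·Y_{l m}(θ₂,φ₂) over m ∈ [−2, 2]; prefactor 4π/(2·2+1) = 2.513274:
  term(m=-2) = (0.031662, 0.052178)   from Y*(Ω₁)=(-0.319582, 0.123143), Y(Ω₂)=(-0.031486, -0.175400)
  term(m=-1) = (-0.082196, -0.046268)   from Y*(Ω₁)=(0.044787, 0.240791), Y(Ω₂)=(-0.247094, 0.295399)
  term(m=+0) = (-0.040435, -0.000000)   from Y*(Ω₁)=(-0.208135, -0.000000), Y(Ω₂)=(0.194274, 0.000000)
  term(m=+1) = (-0.082196, 0.046268)   from Y*(Ω₁)=(-0.044787, 0.240791), Y(Ω₂)=(0.247094, 0.295399)
  term(m=+2) = (0.031662, -0.052178)   from Y*(Ω₁)=(-0.319582, -0.123143), Y(Ω₂)=(-0.031486, 0.175400)
Total Σ_m = (-0.141504, 0.000000). Multiply by 2.513274: (-0.355638, 0.000000). P_2(cos γ) = -0.355638

-0.355638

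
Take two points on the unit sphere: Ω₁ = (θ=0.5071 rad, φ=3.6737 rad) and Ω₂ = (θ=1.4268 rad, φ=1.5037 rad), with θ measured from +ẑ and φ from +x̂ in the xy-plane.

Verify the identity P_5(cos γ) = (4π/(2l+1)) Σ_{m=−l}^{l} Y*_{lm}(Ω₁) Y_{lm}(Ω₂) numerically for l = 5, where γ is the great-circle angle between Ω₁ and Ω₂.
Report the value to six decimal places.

-0.246535

Addition theorem: P_5(cos γ) = (4π/11) Σ_m Y*_{lm}(Ω₁) Y_{lm}(Ω₂), m = −5…5:
  m=-5: (0.011115, -0.005802) × (0.145058, -0.416043) = (-0.000801, -0.005466)  (running Σ = (-0.000801, -0.005466))
  m=-4: (-0.037766, 0.060557) × (0.194799, 0.053574) = (-0.010601, 0.009773)  (running Σ = (-0.011402, 0.004307))
  m=-3: (0.005944, -0.232809) × (0.054616, -0.267655) = (-0.061988, -0.014306)  (running Σ = (-0.073390, -0.009999))
  m=-2: (0.219110, 0.394879) × (0.221467, 0.029899) = (0.036719, 0.094004)  (running Σ = (-0.036671, 0.084005))
  m=-1: (-0.343716, -0.202363) × (0.015314, -0.227898) = (-0.051382, 0.075233)  (running Σ = (-0.088053, 0.159238))
  m=0: (-0.174125, -0.000000) × (0.227992, 0.000000) = (-0.039699, -0.000000)  (running Σ = (-0.127752, 0.159238))
  m=1: (0.343716, -0.202363) × (-0.015314, -0.227898) = (-0.051382, -0.075233)  (running Σ = (-0.179134, 0.084005))
  m=2: (0.219110, -0.394879) × (0.221467, -0.029899) = (0.036719, -0.094004)  (running Σ = (-0.142414, -0.009999))
  m=3: (-0.005944, -0.232809) × (-0.054616, -0.267655) = (-0.061988, 0.014306)  (running Σ = (-0.204402, 0.004307))
  m=4: (-0.037766, -0.060557) × (0.194799, -0.053574) = (-0.010601, -0.009773)  (running Σ = (-0.215003, -0.005466))
  m=5: (-0.011115, -0.005802) × (-0.145058, -0.416043) = (-0.000801, 0.005466)  (running Σ = (-0.215805, 0.000000))
Total Σ_m = (-0.215805, 0.000000). Multiply by 1.142397: (-0.246535, 0.000000). P_5(cos γ) = -0.246535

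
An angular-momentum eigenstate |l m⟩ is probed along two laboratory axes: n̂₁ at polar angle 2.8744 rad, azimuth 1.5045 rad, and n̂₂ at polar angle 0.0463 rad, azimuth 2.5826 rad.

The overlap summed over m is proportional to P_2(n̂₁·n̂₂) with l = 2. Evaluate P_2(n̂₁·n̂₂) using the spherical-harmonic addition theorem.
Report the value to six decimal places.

Term-by-term m-sum for l=2 (normalisation 4π/5 = 2.513274):
  m=-2: -0.026690+0.003560i × +0.000362+0.000744i = -0.000012-0.000019i  (running Σ = -0.000012-0.000019i)
  m=-1: -0.013033-0.196302i × -0.030281-0.018942i = -0.003324+0.006191i  (running Σ = -0.003336+0.006173i)
  m=0: +0.564826-0.000000i × +0.628756+0.000000i = +0.355138+0.000000i  (running Σ = +0.351802+0.006173i)
  m=1: +0.013033-0.196302i × +0.030281-0.018942i = -0.003324-0.006191i  (running Σ = +0.348478-0.000019i)
  m=2: -0.026690-0.003560i × +0.000362-0.000744i = -0.000012+0.000019i  (running Σ = +0.348466-0.000000i)
Σ over m = +0.348466-0.000000i; ×(4π/5) → +0.875790-0.000000i. Real part: 0.875790

0.875790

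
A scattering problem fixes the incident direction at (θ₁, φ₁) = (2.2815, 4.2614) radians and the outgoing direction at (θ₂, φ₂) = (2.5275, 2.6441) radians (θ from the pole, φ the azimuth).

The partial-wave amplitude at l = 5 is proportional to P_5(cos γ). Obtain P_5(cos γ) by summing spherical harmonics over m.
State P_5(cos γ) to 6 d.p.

Summing Y*_{l m}(θ₁,φ₁)·Y_{l m}(θ₂,φ₂) over m ∈ [−5, 5]; prefactor 4π/(2·5+1) = 1.142397:
  term(m=-5) = (-0.000789, 0.003330)   from Y*(Ω₁)=(-0.089947, 0.073356), Y(Ω₂)=(0.023397, -0.017940)
  term(m=-4) = (0.041058, 0.007727)   from Y*(Ω₁)=(0.072996, 0.307380), Y(Ω₂)=(0.053823, -0.120792)
  term(m=-3) = (0.019662, -0.140018)   from Y*(Ω₁)=(0.416183, 0.092119), Y(Ω₂)=(-0.025952, -0.330690)
  term(m=-2) = (-0.080798, -0.007537)   from Y*(Ω₁)=(0.108981, -0.137892), Y(Ω₂)=(-0.251404, -0.387254)
  term(m=-1) = (0.002449, -0.052617)   from Y*(Ω₁)=(0.122160, 0.252253), Y(Ω₂)=(-0.165154, -0.089687)
  term(m=+0) = (0.089929, 0.000000)   from Y*(Ω₁)=(0.257890, -0.000000), Y(Ω₂)=(0.348712, 0.000000)
  term(m=+1) = (0.002449, 0.052617)   from Y*(Ω₁)=(-0.122160, 0.252253), Y(Ω₂)=(0.165154, -0.089687)
  term(m=+2) = (-0.080798, 0.007537)   from Y*(Ω₁)=(0.108981, 0.137892), Y(Ω₂)=(-0.251404, 0.387254)
  term(m=+3) = (0.019662, 0.140018)   from Y*(Ω₁)=(-0.416183, 0.092119), Y(Ω₂)=(0.025952, -0.330690)
  term(m=+4) = (0.041058, -0.007727)   from Y*(Ω₁)=(0.072996, -0.307380), Y(Ω₂)=(0.053823, 0.120792)
  term(m=+5) = (-0.000789, -0.003330)   from Y*(Ω₁)=(0.089947, 0.073356), Y(Ω₂)=(-0.023397, -0.017940)
Accumulated sum (0.053094, 0.000000); after 4π/(2l+1) scaling, (0.060655, 0.000000) ⇒ P_5 = 0.060655

0.060655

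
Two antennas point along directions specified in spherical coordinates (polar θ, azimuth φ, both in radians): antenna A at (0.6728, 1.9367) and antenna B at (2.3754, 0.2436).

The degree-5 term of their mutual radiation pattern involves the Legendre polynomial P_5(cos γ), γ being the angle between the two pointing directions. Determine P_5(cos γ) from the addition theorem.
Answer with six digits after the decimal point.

0.192390

Summing Y*_{l m}(θ₁,φ₁)·Y_{l m}(θ₂,φ₂) over m ∈ [−5, 5]; prefactor 4π/(2·5+1) = 1.142397:
  m=-5: Y*=-0.042170-0.011160i  Y=+0.025706-0.069814i  product -0.001863+0.002657i
  m=-4: Y*=+0.018520+0.172124i  Y=-0.137314+0.202271i  product -0.037359-0.019889i
  m=-3: Y*=+0.335732-0.171846i  Y=+0.315425-0.282734i  product +0.057312-0.149127i
  m=-2: Y*=-0.319742-0.287185i  Y=-0.289298+0.153269i  product +0.136518+0.034076i
  m=-1: Y*=-0.020947+0.054668i  Y=-0.131008+0.032560i  product +0.000964-0.007844i
  m=+0: Y*=-0.388378-0.000000i  Y=+0.367513+0.000000i  product -0.142734-0.000000i
  m=+1: Y*=+0.020947+0.054668i  Y=+0.131008+0.032560i  product +0.000964+0.007844i
  m=+2: Y*=-0.319742+0.287185i  Y=-0.289298-0.153269i  product +0.136518-0.034076i
  m=+3: Y*=-0.335732-0.171846i  Y=-0.315425-0.282734i  product +0.057312+0.149127i
  m=+4: Y*=+0.018520-0.172124i  Y=-0.137314-0.202271i  product -0.037359+0.019889i
  m=+5: Y*=+0.042170-0.011160i  Y=-0.025706-0.069814i  product -0.001863-0.002657i
Σ over m = +0.168409+0.000000i; ×(4π/11) → +0.192390+0.000000i. Real part: 0.192390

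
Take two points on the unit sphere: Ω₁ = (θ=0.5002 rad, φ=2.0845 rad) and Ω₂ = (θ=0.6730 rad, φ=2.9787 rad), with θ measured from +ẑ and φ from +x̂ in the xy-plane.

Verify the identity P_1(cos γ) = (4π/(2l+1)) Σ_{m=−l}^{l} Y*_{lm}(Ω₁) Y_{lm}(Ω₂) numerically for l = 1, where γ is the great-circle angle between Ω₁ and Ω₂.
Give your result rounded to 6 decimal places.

Term-by-term m-sum for l=1 (normalisation 4π/3 = 4.188790):
  term(m=-1) = (0.022344, -0.027824)   from Y*(Ω₁)=(-0.081426, 0.144313), Y(Ω₂)=(-0.212508, -0.034925)
  term(m=+0) = (0.163807, 0.000000)   from Y*(Ω₁)=(0.428742, -0.000000), Y(Ω₂)=(0.382065, 0.000000)
  term(m=+1) = (0.022344, 0.027824)   from Y*(Ω₁)=(0.081426, 0.144313), Y(Ω₂)=(0.212508, -0.034925)
Total Σ_m = (0.208495, 0.000000). Multiply by 4.188790: (0.873342, 0.000000). P_1(cos γ) = 0.873342

0.873342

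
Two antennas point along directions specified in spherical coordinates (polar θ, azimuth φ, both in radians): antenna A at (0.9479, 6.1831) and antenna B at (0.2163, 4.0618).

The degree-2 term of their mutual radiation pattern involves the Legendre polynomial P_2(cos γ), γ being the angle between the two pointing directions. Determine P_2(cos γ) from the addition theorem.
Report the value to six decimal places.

-0.156397

Summing Y*_{l m}(θ₁,φ₁)·Y_{l m}(θ₂,φ₂) over m ∈ [−2, 2]; prefactor 4π/(2·2+1) = 2.513274:
  term(m=-2) = -0.00205 - 0.00404j   from Y*(Ω₁)=0.24972 - 0.05067j, Y(Ω₂)=-0.00474 - 0.01715j
  term(m=-1) = -0.03101 + 0.05052j   from Y*(Ω₁)=0.36422 - 0.03658j, Y(Ω₂)=-0.09808 + 0.12886j
  term(m=+0) = 0.00390 + 0.00000j   from Y*(Ω₁)=0.00663 + 0.00000j, Y(Ω₂)=0.58720 + 0.00000j
  term(m=+1) = -0.03101 - 0.05052j   from Y*(Ω₁)=-0.36422 - 0.03658j, Y(Ω₂)=0.09808 + 0.12886j
  term(m=+2) = -0.00205 + 0.00404j   from Y*(Ω₁)=0.24972 + 0.05067j, Y(Ω₂)=-0.00474 + 0.01715j
Total Σ_m = -0.06223 + 0.00000j. Multiply by 2.513274: -0.15640 + 0.00000j. P_2(cos γ) = -0.156397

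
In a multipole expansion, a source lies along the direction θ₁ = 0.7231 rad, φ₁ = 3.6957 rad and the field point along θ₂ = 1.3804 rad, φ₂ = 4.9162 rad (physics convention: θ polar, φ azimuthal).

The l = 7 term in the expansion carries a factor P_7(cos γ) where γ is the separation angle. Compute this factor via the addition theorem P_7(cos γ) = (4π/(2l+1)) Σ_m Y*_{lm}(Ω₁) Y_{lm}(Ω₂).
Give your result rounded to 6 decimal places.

-0.098838

Expand P_7 via completeness: Σ_{m} conj(Y_{7,m}) at Ω₁ times Y_{7,m} at Ω₂ —
  m=-7: +0.020566+0.018671i × -0.435552-0.063210i = -0.007777-0.009432i  (running Σ = -0.007777-0.009432i)
  m=-6: -0.115794-0.021436i × -0.108212+0.298364i = +0.018926-0.032229i  (running Σ = +0.011149-0.041661i)
  m=-5: +0.273649-0.106471i × -0.152439-0.093827i = -0.051705-0.009445i  (running Σ = -0.040556-0.051107i)
  m=-4: -0.273430+0.362958i × -0.224372+0.238181i = -0.025100-0.146564i  (running Σ = -0.065656-0.197670i)
  m=-3: +0.032481-0.353894i × -0.049283-0.070298i = -0.026479+0.015158i  (running Σ = -0.092135-0.182513i)
  m=-2: -0.037760-0.075722i × -0.294699+0.127253i = +0.020764+0.017510i  (running Σ = -0.071371-0.165003i)
  m=-1: +0.335176+0.207397i × -0.009905-0.047923i = +0.006619-0.018117i  (running Σ = -0.064752-0.183120i)
  m=0: -0.036268-0.000000i × -0.317737+0.000000i = +0.011524+0.000000i  (running Σ = -0.053228-0.183120i)
  m=1: -0.335176+0.207397i × +0.009905-0.047923i = +0.006619+0.018117i  (running Σ = -0.046609-0.165003i)
  m=2: -0.037760+0.075722i × -0.294699-0.127253i = +0.020764-0.017510i  (running Σ = -0.025845-0.182513i)
  m=3: -0.032481-0.353894i × +0.049283-0.070298i = -0.026479-0.015158i  (running Σ = -0.052324-0.197670i)
  m=4: -0.273430-0.362958i × -0.224372-0.238181i = -0.025100+0.146564i  (running Σ = -0.077424-0.051107i)
  m=5: -0.273649-0.106471i × +0.152439-0.093827i = -0.051705+0.009445i  (running Σ = -0.129129-0.041661i)
  m=6: -0.115794+0.021436i × -0.108212-0.298364i = +0.018926+0.032229i  (running Σ = -0.110203-0.009432i)
  m=7: -0.020566+0.018671i × +0.435552-0.063210i = -0.007777+0.009432i  (running Σ = -0.117980-0.000000i)
Σ over m = -0.117980-0.000000i; ×(4π/15) → -0.098838-0.000000i. Real part: -0.098838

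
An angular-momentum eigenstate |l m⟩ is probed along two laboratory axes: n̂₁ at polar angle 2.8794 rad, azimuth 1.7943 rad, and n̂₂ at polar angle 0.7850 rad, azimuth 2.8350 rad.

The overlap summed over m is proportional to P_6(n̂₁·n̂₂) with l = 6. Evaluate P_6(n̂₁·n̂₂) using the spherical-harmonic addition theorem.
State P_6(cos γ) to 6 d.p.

Summing Y*_{l m}(θ₁,φ₁)·Y_{l m}(θ₂,φ₂) over m ∈ [−6, 6]; prefactor 4π/(2·6+1) = 0.966644:
  m=-6: Y*=-0.00003 - 0.00014j  Y=-0.01600 + 0.05808j  product 0.00001 + 0.00000j
  m=-5: Y*=0.00170 - 0.00083j  Y=-0.00790 - 0.20870j  product -0.00019 - 0.00035j
  m=-4: Y*=0.00934 + 0.01163j  Y=0.13544 + 0.37757j  product -0.00312 + 0.00510j
  m=-3: Y*=-0.04943 + 0.06233j  Y=-0.24695 - 0.32416j  product 0.03241 + 0.00063j
  m=-2: Y*=-0.25501 - 0.12225j  Y=0.03406 + 0.02397j  product -0.00576 - 0.01028j
  m=-1: Y*=0.13099 - 0.57629j  Y=0.34343 + 0.10872j  product 0.10764 - 0.18368j
  m=+0: Y*=0.40361 + 0.00000j  Y=-0.15191 + 0.00000j  product -0.06131 + 0.00000j
  m=+1: Y*=-0.13099 - 0.57629j  Y=-0.34343 + 0.10872j  product 0.10764 + 0.18368j
  m=+2: Y*=-0.25501 + 0.12225j  Y=0.03406 - 0.02397j  product -0.00576 + 0.01028j
  m=+3: Y*=0.04943 + 0.06233j  Y=0.24695 - 0.32416j  product 0.03241 - 0.00063j
  m=+4: Y*=0.00934 - 0.01163j  Y=0.13544 - 0.37757j  product -0.00312 - 0.00510j
  m=+5: Y*=-0.00170 - 0.00083j  Y=0.00790 - 0.20870j  product -0.00019 + 0.00035j
  m=+6: Y*=-0.00003 + 0.00014j  Y=-0.01600 - 0.05808j  product 0.00001 - 0.00000j
Σ over m = 0.20068 - 0.00000j; ×(4π/13) → 0.19398 - 0.00000j. Real part: 0.193983

0.193983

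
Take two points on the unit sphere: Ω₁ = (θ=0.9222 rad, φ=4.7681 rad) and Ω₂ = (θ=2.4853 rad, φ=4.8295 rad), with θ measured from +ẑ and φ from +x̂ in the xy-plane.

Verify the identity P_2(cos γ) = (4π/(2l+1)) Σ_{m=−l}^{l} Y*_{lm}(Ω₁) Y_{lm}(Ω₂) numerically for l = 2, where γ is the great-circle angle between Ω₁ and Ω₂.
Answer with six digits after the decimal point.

Summing Y*_{l m}(θ₁,φ₁)·Y_{l m}(θ₂,φ₂) over m ∈ [−2, 2]; prefactor 4π/(2·2+1) = 2.513274:
  m=-2: Y*=-0.243802-0.027278i  Y=-0.139892+0.033378i  product +0.035017-0.004322i
  m=-1: Y*=+0.020709-0.371329i  Y=-0.043637-0.370910i  product -0.138634+0.008523i
  m=+0: Y*=+0.029866-0.000000i  Y=+0.278499+0.000000i  product +0.008318+0.000000i
  m=+1: Y*=-0.020709-0.371329i  Y=+0.043637-0.370910i  product -0.138634-0.008523i
  m=+2: Y*=-0.243802+0.027278i  Y=-0.139892-0.033378i  product +0.035017+0.004322i
Σ over m = -0.198916+0.000000i; ×(4π/5) → -0.499931+0.000000i. Real part: -0.499931

-0.499931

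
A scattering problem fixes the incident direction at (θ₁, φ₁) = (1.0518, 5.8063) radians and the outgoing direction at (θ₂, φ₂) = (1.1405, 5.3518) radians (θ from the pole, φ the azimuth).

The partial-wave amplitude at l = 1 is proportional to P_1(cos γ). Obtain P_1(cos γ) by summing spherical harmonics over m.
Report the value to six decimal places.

0.915953

Summing Y*_{l m}(θ₁,φ₁)·Y_{l m}(θ₂,φ₂) over m ∈ [−1, 1]; prefactor 4π/(2·1+1) = 4.188790:
  m=-1: 0.26653 - 0.13770j × 0.18737 + 0.25197j = 0.08464 + 0.04135j  (running Σ = 0.08464 + 0.04135j)
  m=0: 0.24235 + 0.00000j × 0.20382 + 0.00000j = 0.04939 + 0.00000j  (running Σ = 0.13403 + 0.04135j)
  m=1: -0.26653 - 0.13770j × -0.18737 + 0.25197j = 0.08464 - 0.04135j  (running Σ = 0.21867 + 0.00000j)
Accumulated sum 0.21867 + 0.00000j; after 4π/(2l+1) scaling, 0.91595 + 0.00000j ⇒ P_1 = 0.915953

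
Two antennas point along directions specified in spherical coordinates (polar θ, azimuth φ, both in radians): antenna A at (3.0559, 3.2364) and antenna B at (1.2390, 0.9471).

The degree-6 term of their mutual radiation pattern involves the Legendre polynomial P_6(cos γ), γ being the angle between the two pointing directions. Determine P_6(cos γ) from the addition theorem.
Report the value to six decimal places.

Expand P_6 via completeness: Σ_{m} conj(Y_{6,m}) at Ω₁ times Y_{6,m} at Ω₂ —
  [-6]  conj(Y_{6,-6})(Ω₁) = 0.00000 + 0.00000j ; Y_{6,-6}(Ω₂) = 0.28467 + 0.19499j ; Δ = 0.00000 + 0.00000j
  [-5]  conj(Y_{6,-5})(Ω₁) = 0.00001 + 0.00000j ; Y_{6,-5}(Ω₂) = 0.00952 + 0.41170j ; Δ = -0.00000 + 0.00000j
  [-4]  conj(Y_{6,-4})(Ω₁) = 0.00018 + 0.00007j ; Y_{6,-4}(Ω₂) = -0.03803 + 0.02872j ; Δ = -0.00001 + 0.00000j
  [-3]  conj(Y_{6,-3})(Ω₁) = 0.00309 + 0.00090j ; Y_{6,-3}(Ω₂) = 0.31396 + 0.09722j ; Δ = 0.00088 + 0.00058j
  [-2]  conj(Y_{6,-2})(Ω₁) = 0.03667 + 0.00704j ; Y_{6,-2}(Ω₂) = 0.04981 + 0.14862j ; Δ = 0.00078 + 0.00580j
  [-1]  conj(Y_{6,-1})(Ω₁) = 0.27062 + 0.02573j ; Y_{6,-1}(Ω₂) = 0.16216 - 0.22537j ; Δ = 0.04968 - 0.05682j
  [+0]  conj(Y_{6,0})(Ω₁) = 0.94016 + 0.00000j ; Y_{6,0}(Ω₂) = 0.18249 + 0.00000j ; Δ = 0.17157 + 0.00000j
  [+1]  conj(Y_{6,1})(Ω₁) = -0.27062 + 0.02573j ; Y_{6,1}(Ω₂) = -0.16216 - 0.22537j ; Δ = 0.04968 + 0.05682j
  [+2]  conj(Y_{6,2})(Ω₁) = 0.03667 - 0.00704j ; Y_{6,2}(Ω₂) = 0.04981 - 0.14862j ; Δ = 0.00078 - 0.00580j
  [+3]  conj(Y_{6,3})(Ω₁) = -0.00309 + 0.00090j ; Y_{6,3}(Ω₂) = -0.31396 + 0.09722j ; Δ = 0.00088 - 0.00058j
  [+4]  conj(Y_{6,4})(Ω₁) = 0.00018 - 0.00007j ; Y_{6,4}(Ω₂) = -0.03803 - 0.02872j ; Δ = -0.00001 - 0.00000j
  [+5]  conj(Y_{6,5})(Ω₁) = -0.00001 + 0.00000j ; Y_{6,5}(Ω₂) = -0.00952 + 0.41170j ; Δ = -0.00000 - 0.00000j
  [+6]  conj(Y_{6,6})(Ω₁) = 0.00000 - 0.00000j ; Y_{6,6}(Ω₂) = 0.28467 - 0.19499j ; Δ = 0.00000 - 0.00000j
Total Σ_m = 0.27424 - 0.00000j. Multiply by 0.966644: 0.26510 - 0.00000j. P_6(cos γ) = 0.265097

0.265097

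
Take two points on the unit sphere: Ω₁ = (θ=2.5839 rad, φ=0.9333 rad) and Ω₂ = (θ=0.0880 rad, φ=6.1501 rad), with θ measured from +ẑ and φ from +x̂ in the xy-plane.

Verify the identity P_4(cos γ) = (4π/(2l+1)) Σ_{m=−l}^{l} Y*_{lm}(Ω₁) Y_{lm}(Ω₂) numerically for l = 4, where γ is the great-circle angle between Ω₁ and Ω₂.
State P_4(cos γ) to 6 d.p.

-0.158860

Expand P_4 via completeness: Σ_{m} conj(Y_{4,m}) at Ω₁ times Y_{4,m} at Ω₂ —
  m=-4: Y*=(-0.028815, -0.019361)  Y=(0.000023, 0.000013)  product (-0.000000, -0.000001)
  m=-3: Y*=(0.148321, -0.052749)  Y=(0.000780, 0.000329)  product (0.000133, 0.000008)
  m=-2: Y*=(-0.110328, 0.362034)  Y=(0.014822, 0.004041)  product (-0.003098, 0.004920)
  m=-1: Y*=(-0.257860, -0.348149)  Y=(0.161984, 0.021686)  product (-0.034219, -0.061986)
  m=+0: Y*=(-0.048420, -0.000000)  Y=(0.813822, 0.000000)  product (-0.039405, -0.000000)
  m=+1: Y*=(0.257860, -0.348149)  Y=(-0.161984, 0.021686)  product (-0.034219, 0.061986)
  m=+2: Y*=(-0.110328, -0.362034)  Y=(0.014822, -0.004041)  product (-0.003098, -0.004920)
  m=+3: Y*=(-0.148321, -0.052749)  Y=(-0.000780, 0.000329)  product (0.000133, -0.000008)
  m=+4: Y*=(-0.028815, 0.019361)  Y=(0.000023, -0.000013)  product (-0.000000, 0.000001)
Total Σ_m = (-0.113775, -0.000000). Multiply by 1.396263: (-0.158860, -0.000000). P_4(cos γ) = -0.158860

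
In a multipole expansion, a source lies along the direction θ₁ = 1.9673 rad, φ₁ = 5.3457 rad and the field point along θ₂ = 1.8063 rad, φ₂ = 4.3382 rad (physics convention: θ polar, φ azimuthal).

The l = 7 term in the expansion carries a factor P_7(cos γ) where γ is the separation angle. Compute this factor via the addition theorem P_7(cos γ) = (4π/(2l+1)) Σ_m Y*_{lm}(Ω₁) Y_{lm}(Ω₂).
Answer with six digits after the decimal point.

0.316638

Summing Y*_{l m}(θ₁,φ₁)·Y_{l m}(θ₂,φ₂) over m ∈ [−7, 7]; prefactor 4π/(2·7+1) = 0.837758:
  [-7]  conj(Y_{7,-7})(Ω₁) = +0.273113-0.078302i ; Y_{7,-7}(Ω₂) = +0.205059+0.356265i ; Δ = +0.083900+0.081244i
  [-6]  conj(Y_{7,-6})(Ω₁) = -0.352081-0.272279i ; Y_{7,-6}(Ω₂) = -0.230438+0.288286i ; Δ = +0.159627-0.038757i
  [-5]  conj(Y_{7,-5})(Ω₁) = -0.005742+0.229989i ; Y_{7,-5}(Ω₂) = +0.089054+0.027562i ; Δ = -0.006850+0.020323i
  [-4]  conj(Y_{7,-4})(Ω₁) = -0.178652+0.124424i ; Y_{7,-4}(Ω₂) = +0.025959+0.349967i ; Δ = -0.048182-0.059292i
  [-3]  conj(Y_{7,-3})(Ω₁) = +0.300958+0.102796i ; Y_{7,-3}(Ω₂) = -0.015533+0.007470i ; Δ = -0.005443+0.000651i
  [-2]  conj(Y_{7,-2})(Ω₁) = +0.027329+0.087059i ; Y_{7,-2}(Ω₂) = +0.238664+0.221617i ; Δ = -0.012771+0.026834i
  [-1]  conj(Y_{7,-1})(Ω₁) = +0.193417-0.263440i ; Y_{7,-1}(Ω₂) = -0.021611+0.055034i ; Δ = +0.010318+0.016338i
  [+0]  conj(Y_{7,0})(Ω₁) = +0.053033-0.000000i ; Y_{7,0}(Ω₂) = +0.316031+0.000000i ; Δ = +0.016760+0.000000i
  [+1]  conj(Y_{7,1})(Ω₁) = -0.193417-0.263440i ; Y_{7,1}(Ω₂) = +0.021611+0.055034i ; Δ = +0.010318-0.016338i
  [+2]  conj(Y_{7,2})(Ω₁) = +0.027329-0.087059i ; Y_{7,2}(Ω₂) = +0.238664-0.221617i ; Δ = -0.012771-0.026834i
  [+3]  conj(Y_{7,3})(Ω₁) = -0.300958+0.102796i ; Y_{7,3}(Ω₂) = +0.015533+0.007470i ; Δ = -0.005443-0.000651i
  [+4]  conj(Y_{7,4})(Ω₁) = -0.178652-0.124424i ; Y_{7,4}(Ω₂) = +0.025959-0.349967i ; Δ = -0.048182+0.059292i
  [+5]  conj(Y_{7,5})(Ω₁) = +0.005742+0.229989i ; Y_{7,5}(Ω₂) = -0.089054+0.027562i ; Δ = -0.006850-0.020323i
  [+6]  conj(Y_{7,6})(Ω₁) = -0.352081+0.272279i ; Y_{7,6}(Ω₂) = -0.230438-0.288286i ; Δ = +0.159627+0.038757i
  [+7]  conj(Y_{7,7})(Ω₁) = -0.273113-0.078302i ; Y_{7,7}(Ω₂) = -0.205059+0.356265i ; Δ = +0.083900-0.081244i
Σ over m = +0.377959+0.000000i; ×(4π/15) → +0.316638+0.000000i. Real part: 0.316638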